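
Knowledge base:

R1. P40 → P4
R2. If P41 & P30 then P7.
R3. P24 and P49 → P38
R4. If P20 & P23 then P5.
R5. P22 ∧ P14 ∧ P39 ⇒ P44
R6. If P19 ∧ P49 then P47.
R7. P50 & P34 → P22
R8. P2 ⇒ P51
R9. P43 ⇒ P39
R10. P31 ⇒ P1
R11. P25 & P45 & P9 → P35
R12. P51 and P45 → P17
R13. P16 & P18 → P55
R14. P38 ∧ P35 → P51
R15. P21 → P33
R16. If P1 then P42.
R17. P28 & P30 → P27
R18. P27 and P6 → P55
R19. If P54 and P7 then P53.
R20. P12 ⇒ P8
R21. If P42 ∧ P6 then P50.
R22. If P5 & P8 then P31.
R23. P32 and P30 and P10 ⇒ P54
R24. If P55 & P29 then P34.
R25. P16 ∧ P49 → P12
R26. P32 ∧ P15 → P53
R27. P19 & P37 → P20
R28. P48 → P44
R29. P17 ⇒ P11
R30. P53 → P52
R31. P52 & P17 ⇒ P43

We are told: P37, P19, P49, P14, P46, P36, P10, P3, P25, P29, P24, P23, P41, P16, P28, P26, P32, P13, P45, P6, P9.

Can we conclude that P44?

No

Forward chaining from the given facts derives: P38, P47, P35, P51, P12, P20, P5, P17, P8, P31, P11, P1, P42, P50.
Rules concluding P44: R5 needs P22; R28 needs P48 — none of these are established.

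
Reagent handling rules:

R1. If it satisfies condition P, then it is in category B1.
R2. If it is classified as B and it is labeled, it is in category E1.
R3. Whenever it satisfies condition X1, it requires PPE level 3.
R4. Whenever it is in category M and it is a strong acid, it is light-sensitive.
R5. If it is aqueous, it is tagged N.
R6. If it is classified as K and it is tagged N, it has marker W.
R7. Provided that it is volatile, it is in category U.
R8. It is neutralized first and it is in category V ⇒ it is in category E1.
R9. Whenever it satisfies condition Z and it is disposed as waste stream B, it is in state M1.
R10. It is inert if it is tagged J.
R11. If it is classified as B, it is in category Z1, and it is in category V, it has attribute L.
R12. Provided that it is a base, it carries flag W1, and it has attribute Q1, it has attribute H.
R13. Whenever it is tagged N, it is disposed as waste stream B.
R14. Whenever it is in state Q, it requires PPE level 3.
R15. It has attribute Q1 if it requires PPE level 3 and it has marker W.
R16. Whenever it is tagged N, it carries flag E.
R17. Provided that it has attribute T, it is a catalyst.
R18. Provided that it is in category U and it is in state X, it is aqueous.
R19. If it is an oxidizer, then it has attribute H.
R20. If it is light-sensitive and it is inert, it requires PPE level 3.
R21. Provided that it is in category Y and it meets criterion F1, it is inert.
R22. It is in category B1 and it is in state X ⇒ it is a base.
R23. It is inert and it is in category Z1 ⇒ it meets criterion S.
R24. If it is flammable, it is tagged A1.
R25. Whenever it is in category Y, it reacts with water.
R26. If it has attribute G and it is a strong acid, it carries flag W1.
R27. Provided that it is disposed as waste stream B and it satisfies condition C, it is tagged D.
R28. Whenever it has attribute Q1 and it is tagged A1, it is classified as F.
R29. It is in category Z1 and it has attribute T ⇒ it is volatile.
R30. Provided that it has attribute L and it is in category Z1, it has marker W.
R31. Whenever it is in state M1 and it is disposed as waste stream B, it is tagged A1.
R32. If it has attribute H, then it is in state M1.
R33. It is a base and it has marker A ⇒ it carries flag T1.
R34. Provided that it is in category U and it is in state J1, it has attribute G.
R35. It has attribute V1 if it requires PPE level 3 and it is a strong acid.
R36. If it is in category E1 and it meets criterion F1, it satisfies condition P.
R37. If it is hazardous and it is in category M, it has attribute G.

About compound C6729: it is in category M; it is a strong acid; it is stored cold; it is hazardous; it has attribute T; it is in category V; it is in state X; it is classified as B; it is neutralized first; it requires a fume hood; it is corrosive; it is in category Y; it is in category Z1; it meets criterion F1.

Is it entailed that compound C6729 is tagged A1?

By R4 (it is in category M, it is a strong acid): it is light-sensitive.
By R8 (it is neutralized first, it is in category V): it is in category E1.
By R11 (it is classified as B, it is in category Z1, it is in category V): it has attribute L.
By R21 (it is in category Y, it meets criterion F1): it is inert.
By R29 (it is in category Z1, it has attribute T): it is volatile.
By R30 (it has attribute L, it is in category Z1): it has marker W.
By R36 (it is in category E1, it meets criterion F1): it satisfies condition P.
By R37 (it is hazardous, it is in category M): it has attribute G.
By R1 (it satisfies condition P): it is in category B1.
By R7 (it is volatile): it is in category U.
By R18 (it is in category U, it is in state X): it is aqueous.
By R20 (it is light-sensitive, it is inert): it requires PPE level 3.
By R22 (it is in category B1, it is in state X): it is a base.
By R26 (it has attribute G, it is a strong acid): it carries flag W1.
By R5 (it is aqueous): it is tagged N.
By R13 (it is tagged N): it is disposed as waste stream B.
By R15 (it requires PPE level 3, it has marker W): it has attribute Q1.
By R12 (it is a base, it carries flag W1, it has attribute Q1): it has attribute H.
By R32 (it has attribute H): it is in state M1.
By R31 (it is in state M1, it is disposed as waste stream B): it is tagged A1.

Yes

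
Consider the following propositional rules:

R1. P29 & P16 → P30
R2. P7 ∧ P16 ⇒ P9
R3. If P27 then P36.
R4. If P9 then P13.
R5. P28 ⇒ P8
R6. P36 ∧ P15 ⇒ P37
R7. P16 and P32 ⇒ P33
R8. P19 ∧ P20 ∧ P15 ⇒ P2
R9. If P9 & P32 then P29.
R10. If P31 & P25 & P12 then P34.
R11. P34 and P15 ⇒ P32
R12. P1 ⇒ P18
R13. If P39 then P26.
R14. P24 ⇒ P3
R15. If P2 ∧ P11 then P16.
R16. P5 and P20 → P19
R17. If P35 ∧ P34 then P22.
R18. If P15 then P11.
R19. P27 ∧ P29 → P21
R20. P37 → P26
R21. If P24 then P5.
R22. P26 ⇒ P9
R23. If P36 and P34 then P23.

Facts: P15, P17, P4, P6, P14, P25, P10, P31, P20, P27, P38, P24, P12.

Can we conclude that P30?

P36  (by R3: P27)
P37  (by R6: P36, P15)
P34  (by R10: P31, P25, P12)
P32  (by R11: P34, P15)
P11  (by R18: P15)
P26  (by R20: P37)
P5  (by R21: P24)
P9  (by R22: P26)
P29  (by R9: P9, P32)
P19  (by R16: P5, P20)
P2  (by R8: P19, P20, P15)
P16  (by R15: P2, P11)
P30  (by R1: P29, P16)

Yes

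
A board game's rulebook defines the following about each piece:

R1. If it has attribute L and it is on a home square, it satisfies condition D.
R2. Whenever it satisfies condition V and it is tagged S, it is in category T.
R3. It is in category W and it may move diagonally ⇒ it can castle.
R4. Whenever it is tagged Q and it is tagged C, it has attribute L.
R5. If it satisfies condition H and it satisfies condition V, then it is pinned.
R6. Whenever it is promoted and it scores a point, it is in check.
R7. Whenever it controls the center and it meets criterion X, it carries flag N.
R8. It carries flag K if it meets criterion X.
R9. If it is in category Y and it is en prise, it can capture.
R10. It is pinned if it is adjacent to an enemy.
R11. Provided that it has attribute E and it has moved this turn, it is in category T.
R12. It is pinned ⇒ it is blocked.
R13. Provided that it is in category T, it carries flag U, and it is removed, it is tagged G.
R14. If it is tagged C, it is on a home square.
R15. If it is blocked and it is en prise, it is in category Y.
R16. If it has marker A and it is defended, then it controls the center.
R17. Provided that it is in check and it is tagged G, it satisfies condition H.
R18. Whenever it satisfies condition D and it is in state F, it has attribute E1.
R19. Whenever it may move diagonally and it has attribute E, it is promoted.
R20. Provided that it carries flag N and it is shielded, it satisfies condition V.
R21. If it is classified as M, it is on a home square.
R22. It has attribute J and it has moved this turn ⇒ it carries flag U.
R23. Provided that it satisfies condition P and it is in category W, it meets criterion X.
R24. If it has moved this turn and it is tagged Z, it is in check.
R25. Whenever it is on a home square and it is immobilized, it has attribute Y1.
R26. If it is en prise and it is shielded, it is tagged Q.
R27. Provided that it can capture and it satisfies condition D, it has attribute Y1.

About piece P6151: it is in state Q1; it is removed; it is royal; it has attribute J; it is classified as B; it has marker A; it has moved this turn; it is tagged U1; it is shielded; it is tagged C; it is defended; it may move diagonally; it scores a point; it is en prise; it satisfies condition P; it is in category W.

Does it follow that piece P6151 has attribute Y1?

Forward chaining from the given facts derives: can castle, is on a home square, controls the center, carries flag U, meets criterion X, is tagged Q, has attribute L, carries flag N, carries flag K, satisfies condition V, satisfies condition D.
Rules concluding "it has attribute Y1": R25 needs "it is immobilized"; R27 needs "it can capture" — none of these are established.

No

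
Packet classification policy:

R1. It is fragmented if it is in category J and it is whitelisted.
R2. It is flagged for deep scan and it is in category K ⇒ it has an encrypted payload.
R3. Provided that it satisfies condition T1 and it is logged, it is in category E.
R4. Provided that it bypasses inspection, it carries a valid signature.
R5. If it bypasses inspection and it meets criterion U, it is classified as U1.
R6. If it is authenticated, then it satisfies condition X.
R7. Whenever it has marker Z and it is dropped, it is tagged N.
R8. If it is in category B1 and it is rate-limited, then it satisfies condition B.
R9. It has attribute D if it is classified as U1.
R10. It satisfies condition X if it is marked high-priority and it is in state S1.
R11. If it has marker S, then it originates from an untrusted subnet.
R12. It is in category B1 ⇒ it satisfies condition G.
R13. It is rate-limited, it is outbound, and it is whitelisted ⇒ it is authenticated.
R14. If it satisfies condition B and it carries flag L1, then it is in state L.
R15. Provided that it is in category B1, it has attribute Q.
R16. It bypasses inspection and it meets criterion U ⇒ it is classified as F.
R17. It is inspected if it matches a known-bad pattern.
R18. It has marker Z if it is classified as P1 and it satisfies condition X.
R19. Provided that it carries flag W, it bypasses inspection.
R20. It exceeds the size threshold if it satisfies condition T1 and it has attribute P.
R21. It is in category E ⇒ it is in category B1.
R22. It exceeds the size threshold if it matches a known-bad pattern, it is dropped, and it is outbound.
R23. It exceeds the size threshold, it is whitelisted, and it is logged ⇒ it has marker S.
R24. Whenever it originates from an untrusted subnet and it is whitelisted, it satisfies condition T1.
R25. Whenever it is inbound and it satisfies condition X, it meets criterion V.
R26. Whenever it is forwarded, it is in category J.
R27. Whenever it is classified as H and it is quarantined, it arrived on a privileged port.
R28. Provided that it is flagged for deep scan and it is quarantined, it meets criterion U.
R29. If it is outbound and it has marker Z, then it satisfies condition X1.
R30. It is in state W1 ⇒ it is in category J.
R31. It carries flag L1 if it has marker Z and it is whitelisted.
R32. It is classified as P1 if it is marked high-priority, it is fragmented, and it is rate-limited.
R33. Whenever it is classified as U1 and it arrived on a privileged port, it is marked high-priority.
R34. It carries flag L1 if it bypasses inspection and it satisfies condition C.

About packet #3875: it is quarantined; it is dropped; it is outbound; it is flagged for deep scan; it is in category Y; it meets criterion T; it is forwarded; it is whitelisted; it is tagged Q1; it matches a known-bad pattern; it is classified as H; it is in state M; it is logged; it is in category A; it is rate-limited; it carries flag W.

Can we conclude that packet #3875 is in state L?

Yes

By R13 (it is rate-limited, it is outbound, it is whitelisted): it is authenticated.
By R19 (it carries flag W): it bypasses inspection.
By R22 (it matches a known-bad pattern, it is dropped, it is outbound): it exceeds the size threshold.
By R23 (it exceeds the size threshold, it is whitelisted, it is logged): it has marker S.
By R26 (it is forwarded): it is in category J.
By R27 (it is classified as H, it is quarantined): it arrived on a privileged port.
By R28 (it is flagged for deep scan, it is quarantined): it meets criterion U.
By R1 (it is in category J, it is whitelisted): it is fragmented.
By R5 (it bypasses inspection, it meets criterion U): it is classified as U1.
By R6 (it is authenticated): it satisfies condition X.
By R11 (it has marker S): it originates from an untrusted subnet.
By R24 (it originates from an untrusted subnet, it is whitelisted): it satisfies condition T1.
By R33 (it is classified as U1, it arrived on a privileged port): it is marked high-priority.
By R3 (it satisfies condition T1, it is logged): it is in category E.
By R21 (it is in category E): it is in category B1.
By R32 (it is marked high-priority, it is fragmented, it is rate-limited): it is classified as P1.
By R8 (it is in category B1, it is rate-limited): it satisfies condition B.
By R18 (it is classified as P1, it satisfies condition X): it has marker Z.
By R31 (it has marker Z, it is whitelisted): it carries flag L1.
By R14 (it satisfies condition B, it carries flag L1): it is in state L.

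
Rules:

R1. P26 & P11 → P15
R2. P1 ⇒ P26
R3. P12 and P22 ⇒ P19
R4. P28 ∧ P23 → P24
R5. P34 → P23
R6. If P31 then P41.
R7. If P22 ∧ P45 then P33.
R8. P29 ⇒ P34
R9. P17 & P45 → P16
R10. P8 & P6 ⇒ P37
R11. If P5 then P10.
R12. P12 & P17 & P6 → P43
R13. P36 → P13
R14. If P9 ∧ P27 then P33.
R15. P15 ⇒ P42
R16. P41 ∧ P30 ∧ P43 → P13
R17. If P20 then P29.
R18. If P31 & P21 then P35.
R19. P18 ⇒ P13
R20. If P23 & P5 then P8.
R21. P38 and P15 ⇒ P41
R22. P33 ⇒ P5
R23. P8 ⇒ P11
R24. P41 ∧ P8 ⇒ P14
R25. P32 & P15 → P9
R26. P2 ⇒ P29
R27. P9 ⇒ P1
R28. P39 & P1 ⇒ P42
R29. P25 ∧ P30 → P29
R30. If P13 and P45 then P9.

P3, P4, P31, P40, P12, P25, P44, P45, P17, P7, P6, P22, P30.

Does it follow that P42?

Yes

P41  (by R6: P31)
P33  (by R7: P22, P45)
P43  (by R12: P12, P17, P6)
P13  (by R16: P41, P30, P43)
P5  (by R22: P33)
P29  (by R29: P25, P30)
P9  (by R30: P13, P45)
P34  (by R8: P29)
P1  (by R27: P9)
P26  (by R2: P1)
P23  (by R5: P34)
P8  (by R20: P23, P5)
P11  (by R23: P8)
P15  (by R1: P26, P11)
P42  (by R15: P15)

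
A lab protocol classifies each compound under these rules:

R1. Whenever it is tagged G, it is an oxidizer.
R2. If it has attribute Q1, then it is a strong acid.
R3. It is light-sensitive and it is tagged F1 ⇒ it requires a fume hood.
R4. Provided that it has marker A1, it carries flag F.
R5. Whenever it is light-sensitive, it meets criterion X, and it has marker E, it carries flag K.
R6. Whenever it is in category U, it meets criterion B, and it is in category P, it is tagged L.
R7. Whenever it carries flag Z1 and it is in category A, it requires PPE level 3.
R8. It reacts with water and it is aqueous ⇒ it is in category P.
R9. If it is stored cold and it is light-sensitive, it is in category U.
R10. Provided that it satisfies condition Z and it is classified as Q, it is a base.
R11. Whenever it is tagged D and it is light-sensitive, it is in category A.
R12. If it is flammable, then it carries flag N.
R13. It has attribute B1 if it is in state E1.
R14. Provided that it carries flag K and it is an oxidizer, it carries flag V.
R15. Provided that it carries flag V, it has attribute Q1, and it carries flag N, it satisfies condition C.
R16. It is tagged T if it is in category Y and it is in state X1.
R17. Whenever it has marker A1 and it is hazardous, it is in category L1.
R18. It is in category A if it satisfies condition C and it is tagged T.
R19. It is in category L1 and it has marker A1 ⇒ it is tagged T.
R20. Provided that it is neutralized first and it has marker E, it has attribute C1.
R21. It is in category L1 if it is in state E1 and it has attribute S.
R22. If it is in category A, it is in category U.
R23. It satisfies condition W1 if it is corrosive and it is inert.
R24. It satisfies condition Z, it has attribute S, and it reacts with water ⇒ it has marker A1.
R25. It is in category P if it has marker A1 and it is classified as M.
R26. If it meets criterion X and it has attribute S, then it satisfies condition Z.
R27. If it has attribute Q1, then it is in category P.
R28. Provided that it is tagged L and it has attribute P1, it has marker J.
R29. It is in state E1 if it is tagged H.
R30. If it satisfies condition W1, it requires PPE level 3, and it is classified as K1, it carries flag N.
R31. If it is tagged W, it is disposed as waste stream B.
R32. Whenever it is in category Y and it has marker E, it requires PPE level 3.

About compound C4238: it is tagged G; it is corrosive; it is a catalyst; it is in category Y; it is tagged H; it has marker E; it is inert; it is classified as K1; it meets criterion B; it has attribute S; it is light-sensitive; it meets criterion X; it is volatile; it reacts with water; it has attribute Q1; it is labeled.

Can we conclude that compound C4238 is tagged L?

By R1 (it is tagged G): it is an oxidizer.
By R5 (it is light-sensitive, it meets criterion X, it has marker E): it carries flag K.
By R14 (it carries flag K, it is an oxidizer): it carries flag V.
By R23 (it is corrosive, it is inert): it satisfies condition W1.
By R26 (it meets criterion X, it has attribute S): it satisfies condition Z.
By R27 (it has attribute Q1): it is in category P.
By R29 (it is tagged H): it is in state E1.
By R32 (it is in category Y, it has marker E): it requires PPE level 3.
By R21 (it is in state E1, it has attribute S): it is in category L1.
By R24 (it satisfies condition Z, it has attribute S, it reacts with water): it has marker A1.
By R30 (it satisfies condition W1, it requires PPE level 3, it is classified as K1): it carries flag N.
By R15 (it carries flag V, it has attribute Q1, it carries flag N): it satisfies condition C.
By R19 (it is in category L1, it has marker A1): it is tagged T.
By R18 (it satisfies condition C, it is tagged T): it is in category A.
By R22 (it is in category A): it is in category U.
By R6 (it is in category U, it meets criterion B, it is in category P): it is tagged L.

Yes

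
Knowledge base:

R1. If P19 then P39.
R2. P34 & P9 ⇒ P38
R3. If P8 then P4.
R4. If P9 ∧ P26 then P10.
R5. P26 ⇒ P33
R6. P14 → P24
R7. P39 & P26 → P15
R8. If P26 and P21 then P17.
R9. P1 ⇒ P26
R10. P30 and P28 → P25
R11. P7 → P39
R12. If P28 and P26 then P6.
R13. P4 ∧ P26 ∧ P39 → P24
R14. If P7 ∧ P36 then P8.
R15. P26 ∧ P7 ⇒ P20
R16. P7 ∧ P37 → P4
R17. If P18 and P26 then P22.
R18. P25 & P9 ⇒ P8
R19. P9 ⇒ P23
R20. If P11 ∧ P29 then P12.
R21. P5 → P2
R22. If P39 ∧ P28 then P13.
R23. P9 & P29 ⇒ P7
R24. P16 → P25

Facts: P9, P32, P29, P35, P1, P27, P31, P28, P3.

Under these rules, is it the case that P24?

No

Forward chaining from the given facts derives: P26, P6, P23, P7, P10, P33, P39, P20, P13, P15.
Rules concluding P24: R6 needs P14; R13 needs P4 — none of these are established.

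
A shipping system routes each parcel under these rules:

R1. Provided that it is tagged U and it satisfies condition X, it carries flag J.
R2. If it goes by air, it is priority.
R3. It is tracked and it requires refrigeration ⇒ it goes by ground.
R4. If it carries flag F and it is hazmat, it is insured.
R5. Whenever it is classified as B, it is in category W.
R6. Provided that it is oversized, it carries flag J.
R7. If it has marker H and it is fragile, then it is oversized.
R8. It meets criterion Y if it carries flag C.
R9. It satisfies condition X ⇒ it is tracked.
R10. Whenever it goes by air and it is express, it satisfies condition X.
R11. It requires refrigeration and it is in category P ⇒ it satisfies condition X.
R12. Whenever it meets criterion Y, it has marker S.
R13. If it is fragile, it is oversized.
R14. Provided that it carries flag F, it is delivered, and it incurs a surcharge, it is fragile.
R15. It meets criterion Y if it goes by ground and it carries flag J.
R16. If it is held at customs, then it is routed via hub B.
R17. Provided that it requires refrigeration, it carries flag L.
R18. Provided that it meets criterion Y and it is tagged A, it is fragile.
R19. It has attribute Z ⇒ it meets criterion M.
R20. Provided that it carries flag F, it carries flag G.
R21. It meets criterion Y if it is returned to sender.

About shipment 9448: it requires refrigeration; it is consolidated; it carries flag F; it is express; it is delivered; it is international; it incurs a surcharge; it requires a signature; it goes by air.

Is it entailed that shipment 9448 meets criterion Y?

Yes

By R10 (it goes by air, it is express): it satisfies condition X.
By R14 (it carries flag F, it is delivered, it incurs a surcharge): it is fragile.
By R9 (it satisfies condition X): it is tracked.
By R13 (it is fragile): it is oversized.
By R3 (it is tracked, it requires refrigeration): it goes by ground.
By R6 (it is oversized): it carries flag J.
By R15 (it goes by ground, it carries flag J): it meets criterion Y.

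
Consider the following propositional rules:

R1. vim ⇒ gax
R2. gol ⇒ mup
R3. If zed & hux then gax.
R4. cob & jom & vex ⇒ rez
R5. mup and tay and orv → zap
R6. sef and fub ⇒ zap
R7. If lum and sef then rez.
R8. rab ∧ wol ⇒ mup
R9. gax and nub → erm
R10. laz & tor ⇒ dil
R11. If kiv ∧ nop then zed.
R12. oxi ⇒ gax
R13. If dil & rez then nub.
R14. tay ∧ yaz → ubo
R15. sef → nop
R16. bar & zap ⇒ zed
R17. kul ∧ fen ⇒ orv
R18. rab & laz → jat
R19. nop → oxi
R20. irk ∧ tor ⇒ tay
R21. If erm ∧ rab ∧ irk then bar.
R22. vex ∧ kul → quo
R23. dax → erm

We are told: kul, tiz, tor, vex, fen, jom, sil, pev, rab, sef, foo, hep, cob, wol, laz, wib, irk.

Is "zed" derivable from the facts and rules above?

rez  (by R4: cob, jom, vex)
mup  (by R8: rab, wol)
dil  (by R10: laz, tor)
nub  (by R13: dil, rez)
nop  (by R15: sef)
orv  (by R17: kul, fen)
oxi  (by R19: nop)
tay  (by R20: irk, tor)
zap  (by R5: mup, tay, orv)
gax  (by R12: oxi)
erm  (by R9: gax, nub)
bar  (by R21: erm, rab, irk)
zed  (by R16: bar, zap)

Yes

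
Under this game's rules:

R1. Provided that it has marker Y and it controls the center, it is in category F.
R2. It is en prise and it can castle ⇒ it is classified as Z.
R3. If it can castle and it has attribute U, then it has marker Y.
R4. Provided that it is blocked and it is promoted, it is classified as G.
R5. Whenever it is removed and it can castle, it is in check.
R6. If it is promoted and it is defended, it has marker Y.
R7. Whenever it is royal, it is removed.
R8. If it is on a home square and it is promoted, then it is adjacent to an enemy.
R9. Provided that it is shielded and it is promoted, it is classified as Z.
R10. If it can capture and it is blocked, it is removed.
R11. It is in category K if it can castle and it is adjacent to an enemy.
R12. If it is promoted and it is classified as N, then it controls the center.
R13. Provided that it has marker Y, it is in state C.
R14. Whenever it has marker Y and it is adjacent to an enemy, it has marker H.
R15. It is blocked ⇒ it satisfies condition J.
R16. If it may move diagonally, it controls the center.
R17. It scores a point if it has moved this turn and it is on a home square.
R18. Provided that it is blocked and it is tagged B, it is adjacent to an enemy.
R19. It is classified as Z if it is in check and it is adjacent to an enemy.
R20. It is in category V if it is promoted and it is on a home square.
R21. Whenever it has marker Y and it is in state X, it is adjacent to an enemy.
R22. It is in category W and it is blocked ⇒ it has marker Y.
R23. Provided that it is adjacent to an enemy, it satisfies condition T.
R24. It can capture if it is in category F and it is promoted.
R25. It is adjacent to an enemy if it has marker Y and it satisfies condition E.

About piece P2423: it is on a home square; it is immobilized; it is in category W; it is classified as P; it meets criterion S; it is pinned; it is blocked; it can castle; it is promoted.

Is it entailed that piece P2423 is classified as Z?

No

Forward chaining from the given facts derives: is classified as G, is adjacent to an enemy, is in category K, satisfies condition J, is in category V, has marker Y, satisfies condition T, is in state C, has marker H.
Rules concluding "it is classified as Z": R2 needs "it is en prise"; R9 needs "it is shielded"; R19 needs "it is in check" — none of these are established.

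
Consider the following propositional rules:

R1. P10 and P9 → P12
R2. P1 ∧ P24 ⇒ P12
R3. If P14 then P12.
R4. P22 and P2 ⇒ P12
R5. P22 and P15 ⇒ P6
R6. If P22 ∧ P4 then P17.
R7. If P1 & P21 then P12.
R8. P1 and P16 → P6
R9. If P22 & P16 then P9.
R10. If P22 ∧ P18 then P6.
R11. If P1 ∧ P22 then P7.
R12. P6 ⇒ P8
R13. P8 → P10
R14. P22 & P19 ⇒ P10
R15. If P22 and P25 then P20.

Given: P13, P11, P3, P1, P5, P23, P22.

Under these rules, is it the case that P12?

Forward chaining from the given facts derives: P7.
Rules concluding P12: R1 needs P10; R2 needs P24; R3 needs P14; R4 needs P2; R7 needs P21 — none of these are established.

No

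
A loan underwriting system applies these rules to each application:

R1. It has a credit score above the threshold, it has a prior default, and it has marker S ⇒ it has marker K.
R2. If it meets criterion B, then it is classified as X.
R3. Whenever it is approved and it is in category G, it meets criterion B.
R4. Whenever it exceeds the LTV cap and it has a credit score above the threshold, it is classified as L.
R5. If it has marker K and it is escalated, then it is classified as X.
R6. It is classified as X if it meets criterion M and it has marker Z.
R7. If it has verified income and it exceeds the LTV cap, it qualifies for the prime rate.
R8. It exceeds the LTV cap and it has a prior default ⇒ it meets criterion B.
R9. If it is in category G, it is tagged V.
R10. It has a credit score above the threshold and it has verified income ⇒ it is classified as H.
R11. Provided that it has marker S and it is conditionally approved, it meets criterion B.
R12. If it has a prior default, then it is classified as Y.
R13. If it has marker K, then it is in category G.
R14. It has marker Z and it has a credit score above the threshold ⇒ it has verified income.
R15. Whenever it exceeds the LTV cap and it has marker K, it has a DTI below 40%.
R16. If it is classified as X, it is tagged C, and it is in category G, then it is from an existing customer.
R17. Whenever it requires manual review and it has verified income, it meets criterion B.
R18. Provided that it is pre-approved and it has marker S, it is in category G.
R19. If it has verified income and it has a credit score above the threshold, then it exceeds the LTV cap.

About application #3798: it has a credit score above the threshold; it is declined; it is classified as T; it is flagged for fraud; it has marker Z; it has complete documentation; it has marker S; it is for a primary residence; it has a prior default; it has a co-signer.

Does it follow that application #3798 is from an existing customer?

No

Forward chaining from the given facts derives: has marker K, is classified as Y, is in category G, has verified income, exceeds the LTV cap, is classified as L, qualifies for the prime rate, meets criterion B, is tagged V, is classified as H, has a DTI below 40%, is classified as X.
The only rule concluding "it is from an existing customer" is R16, which needs "it is tagged C"; that is never established.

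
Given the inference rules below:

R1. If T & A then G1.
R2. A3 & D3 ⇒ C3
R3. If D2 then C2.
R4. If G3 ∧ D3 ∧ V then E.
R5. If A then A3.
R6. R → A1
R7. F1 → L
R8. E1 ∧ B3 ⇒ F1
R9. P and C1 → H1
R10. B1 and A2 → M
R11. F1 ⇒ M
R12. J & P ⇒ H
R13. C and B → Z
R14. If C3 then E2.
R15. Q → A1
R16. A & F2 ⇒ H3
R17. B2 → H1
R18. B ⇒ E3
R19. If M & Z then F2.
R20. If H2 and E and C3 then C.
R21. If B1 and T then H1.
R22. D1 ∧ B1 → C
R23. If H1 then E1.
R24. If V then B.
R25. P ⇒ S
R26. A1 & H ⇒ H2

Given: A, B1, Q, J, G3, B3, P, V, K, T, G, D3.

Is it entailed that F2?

E  (by R4: G3, D3, V)
A3  (by R5: A)
H  (by R12: J, P)
A1  (by R15: Q)
H1  (by R21: B1, T)
E1  (by R23: H1)
B  (by R24: V)
H2  (by R26: A1, H)
C3  (by R2: A3, D3)
F1  (by R8: E1, B3)
M  (by R11: F1)
C  (by R20: H2, E, C3)
Z  (by R13: C, B)
F2  (by R19: M, Z)

Yes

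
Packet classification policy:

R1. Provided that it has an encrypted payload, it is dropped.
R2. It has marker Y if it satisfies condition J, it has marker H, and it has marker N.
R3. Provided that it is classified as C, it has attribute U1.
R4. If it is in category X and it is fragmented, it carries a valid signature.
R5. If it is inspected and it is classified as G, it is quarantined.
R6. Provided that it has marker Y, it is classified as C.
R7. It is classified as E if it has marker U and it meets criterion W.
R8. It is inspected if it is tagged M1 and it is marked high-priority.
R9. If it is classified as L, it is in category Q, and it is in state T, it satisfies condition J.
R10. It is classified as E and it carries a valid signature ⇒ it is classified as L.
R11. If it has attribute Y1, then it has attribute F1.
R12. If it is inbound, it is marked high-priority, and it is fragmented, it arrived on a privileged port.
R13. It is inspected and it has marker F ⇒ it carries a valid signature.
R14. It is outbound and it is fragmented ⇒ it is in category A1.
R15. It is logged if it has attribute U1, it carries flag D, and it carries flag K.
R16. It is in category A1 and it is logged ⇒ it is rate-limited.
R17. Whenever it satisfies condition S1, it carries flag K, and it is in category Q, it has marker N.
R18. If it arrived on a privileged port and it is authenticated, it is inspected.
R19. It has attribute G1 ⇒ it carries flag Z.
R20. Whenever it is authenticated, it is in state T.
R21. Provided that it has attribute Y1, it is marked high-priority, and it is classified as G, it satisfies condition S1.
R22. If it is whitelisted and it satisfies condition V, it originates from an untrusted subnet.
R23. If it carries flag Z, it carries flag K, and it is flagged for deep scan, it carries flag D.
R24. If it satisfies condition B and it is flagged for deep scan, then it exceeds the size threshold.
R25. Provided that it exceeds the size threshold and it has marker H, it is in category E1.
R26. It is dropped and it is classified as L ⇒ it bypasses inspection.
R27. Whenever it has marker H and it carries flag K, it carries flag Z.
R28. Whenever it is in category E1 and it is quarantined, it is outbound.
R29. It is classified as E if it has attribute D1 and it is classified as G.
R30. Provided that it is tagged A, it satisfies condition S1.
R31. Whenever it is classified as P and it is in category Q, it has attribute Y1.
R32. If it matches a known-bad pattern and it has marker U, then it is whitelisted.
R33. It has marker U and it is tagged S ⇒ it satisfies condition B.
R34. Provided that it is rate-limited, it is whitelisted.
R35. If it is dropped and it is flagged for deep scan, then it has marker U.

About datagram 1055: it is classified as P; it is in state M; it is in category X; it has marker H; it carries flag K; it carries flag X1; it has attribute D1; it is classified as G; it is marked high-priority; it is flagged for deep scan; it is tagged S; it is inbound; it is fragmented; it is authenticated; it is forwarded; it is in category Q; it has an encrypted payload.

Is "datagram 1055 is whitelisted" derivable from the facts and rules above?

By R1 (it has an encrypted payload): it is dropped.
By R4 (it is in category X, it is fragmented): it carries a valid signature.
By R12 (it is inbound, it is marked high-priority, it is fragmented): it arrived on a privileged port.
By R18 (it arrived on a privileged port, it is authenticated): it is inspected.
By R20 (it is authenticated): it is in state T.
By R27 (it has marker H, it carries flag K): it carries flag Z.
By R29 (it has attribute D1, it is classified as G): it is classified as E.
By R31 (it is classified as P, it is in category Q): it has attribute Y1.
By R35 (it is dropped, it is flagged for deep scan): it has marker U.
By R5 (it is inspected, it is classified as G): it is quarantined.
By R10 (it is classified as E, it carries a valid signature): it is classified as L.
By R21 (it has attribute Y1, it is marked high-priority, it is classified as G): it satisfies condition S1.
By R23 (it carries flag Z, it carries flag K, it is flagged for deep scan): it carries flag D.
By R33 (it has marker U, it is tagged S): it satisfies condition B.
By R9 (it is classified as L, it is in category Q, it is in state T): it satisfies condition J.
By R17 (it satisfies condition S1, it carries flag K, it is in category Q): it has marker N.
By R24 (it satisfies condition B, it is flagged for deep scan): it exceeds the size threshold.
By R25 (it exceeds the size threshold, it has marker H): it is in category E1.
By R28 (it is in category E1, it is quarantined): it is outbound.
By R2 (it satisfies condition J, it has marker H, it has marker N): it has marker Y.
By R6 (it has marker Y): it is classified as C.
By R14 (it is outbound, it is fragmented): it is in category A1.
By R3 (it is classified as C): it has attribute U1.
By R15 (it has attribute U1, it carries flag D, it carries flag K): it is logged.
By R16 (it is in category A1, it is logged): it is rate-limited.
By R34 (it is rate-limited): it is whitelisted.

Yes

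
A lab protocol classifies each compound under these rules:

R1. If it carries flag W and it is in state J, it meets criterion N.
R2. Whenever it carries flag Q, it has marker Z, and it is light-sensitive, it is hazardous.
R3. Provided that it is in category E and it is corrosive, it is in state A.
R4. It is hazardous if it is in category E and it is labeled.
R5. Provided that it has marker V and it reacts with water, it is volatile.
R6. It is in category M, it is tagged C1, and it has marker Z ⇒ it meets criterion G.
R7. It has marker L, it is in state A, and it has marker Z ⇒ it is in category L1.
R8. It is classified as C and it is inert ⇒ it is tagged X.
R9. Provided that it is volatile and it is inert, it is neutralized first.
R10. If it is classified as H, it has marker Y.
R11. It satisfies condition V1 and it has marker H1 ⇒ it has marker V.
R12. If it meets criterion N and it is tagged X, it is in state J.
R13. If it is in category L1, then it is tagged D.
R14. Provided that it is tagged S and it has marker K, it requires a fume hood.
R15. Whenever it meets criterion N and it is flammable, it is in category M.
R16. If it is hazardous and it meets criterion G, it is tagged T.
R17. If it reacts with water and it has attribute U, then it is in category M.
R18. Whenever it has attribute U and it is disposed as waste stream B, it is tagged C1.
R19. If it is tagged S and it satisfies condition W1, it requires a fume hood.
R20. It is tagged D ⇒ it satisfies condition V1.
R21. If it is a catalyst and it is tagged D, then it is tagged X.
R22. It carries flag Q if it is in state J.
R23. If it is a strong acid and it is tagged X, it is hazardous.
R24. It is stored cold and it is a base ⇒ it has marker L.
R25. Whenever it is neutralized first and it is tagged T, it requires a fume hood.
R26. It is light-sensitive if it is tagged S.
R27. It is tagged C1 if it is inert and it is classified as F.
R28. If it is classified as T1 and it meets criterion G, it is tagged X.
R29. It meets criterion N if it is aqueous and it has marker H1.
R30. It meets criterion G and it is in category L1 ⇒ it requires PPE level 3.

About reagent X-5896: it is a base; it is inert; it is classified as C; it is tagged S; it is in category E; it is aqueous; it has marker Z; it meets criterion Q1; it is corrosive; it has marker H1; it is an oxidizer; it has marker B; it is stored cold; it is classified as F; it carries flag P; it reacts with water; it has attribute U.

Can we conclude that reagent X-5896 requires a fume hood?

By R3 (it is in category E, it is corrosive): it is in state A.
By R8 (it is classified as C, it is inert): it is tagged X.
By R17 (it reacts with water, it has attribute U): it is in category M.
By R24 (it is stored cold, it is a base): it has marker L.
By R26 (it is tagged S): it is light-sensitive.
By R27 (it is inert, it is classified as F): it is tagged C1.
By R29 (it is aqueous, it has marker H1): it meets criterion N.
By R6 (it is in category M, it is tagged C1, it has marker Z): it meets criterion G.
By R7 (it has marker L, it is in state A, it has marker Z): it is in category L1.
By R12 (it meets criterion N, it is tagged X): it is in state J.
By R13 (it is in category L1): it is tagged D.
By R20 (it is tagged D): it satisfies condition V1.
By R22 (it is in state J): it carries flag Q.
By R2 (it carries flag Q, it has marker Z, it is light-sensitive): it is hazardous.
By R11 (it satisfies condition V1, it has marker H1): it has marker V.
By R16 (it is hazardous, it meets criterion G): it is tagged T.
By R5 (it has marker V, it reacts with water): it is volatile.
By R9 (it is volatile, it is inert): it is neutralized first.
By R25 (it is neutralized first, it is tagged T): it requires a fume hood.

Yes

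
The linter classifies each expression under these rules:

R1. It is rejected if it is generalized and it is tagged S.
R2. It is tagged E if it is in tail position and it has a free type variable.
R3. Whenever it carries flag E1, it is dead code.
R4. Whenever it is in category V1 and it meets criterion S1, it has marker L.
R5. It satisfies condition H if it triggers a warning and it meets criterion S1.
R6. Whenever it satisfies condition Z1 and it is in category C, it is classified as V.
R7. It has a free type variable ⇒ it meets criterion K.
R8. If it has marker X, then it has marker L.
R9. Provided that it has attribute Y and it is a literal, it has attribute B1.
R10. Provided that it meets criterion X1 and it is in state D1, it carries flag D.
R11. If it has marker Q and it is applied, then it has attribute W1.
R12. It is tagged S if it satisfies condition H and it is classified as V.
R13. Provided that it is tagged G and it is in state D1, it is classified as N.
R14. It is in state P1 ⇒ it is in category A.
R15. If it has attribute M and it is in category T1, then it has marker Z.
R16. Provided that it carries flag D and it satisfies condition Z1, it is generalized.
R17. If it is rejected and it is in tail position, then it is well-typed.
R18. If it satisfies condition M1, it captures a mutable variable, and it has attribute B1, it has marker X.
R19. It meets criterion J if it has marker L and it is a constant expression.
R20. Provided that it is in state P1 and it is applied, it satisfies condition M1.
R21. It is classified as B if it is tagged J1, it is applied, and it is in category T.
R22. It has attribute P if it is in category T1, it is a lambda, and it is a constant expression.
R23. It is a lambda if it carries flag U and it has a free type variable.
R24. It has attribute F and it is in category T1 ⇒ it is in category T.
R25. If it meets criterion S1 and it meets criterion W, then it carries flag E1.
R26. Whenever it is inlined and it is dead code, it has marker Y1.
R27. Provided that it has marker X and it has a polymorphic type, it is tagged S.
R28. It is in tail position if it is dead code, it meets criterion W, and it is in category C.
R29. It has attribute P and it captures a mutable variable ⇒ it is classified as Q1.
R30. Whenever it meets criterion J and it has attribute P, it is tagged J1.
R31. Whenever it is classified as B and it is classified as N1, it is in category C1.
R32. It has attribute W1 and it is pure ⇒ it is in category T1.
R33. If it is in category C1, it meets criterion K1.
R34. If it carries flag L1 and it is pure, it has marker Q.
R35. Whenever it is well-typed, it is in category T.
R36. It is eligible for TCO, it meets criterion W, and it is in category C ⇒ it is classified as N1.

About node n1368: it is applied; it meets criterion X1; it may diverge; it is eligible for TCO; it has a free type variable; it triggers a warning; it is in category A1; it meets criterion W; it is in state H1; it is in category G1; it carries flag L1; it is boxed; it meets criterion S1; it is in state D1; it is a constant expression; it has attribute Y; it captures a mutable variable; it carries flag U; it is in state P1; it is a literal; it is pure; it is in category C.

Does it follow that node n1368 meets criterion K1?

Forward chaining from the given facts derives: satisfies condition H, meets criterion K, has attribute B1, carries flag D, is in category A, satisfies condition M1, is a lambda, carries flag E1, has marker Q, is classified as N1, is dead code, has attribute W1, has marker X, is in tail position, is in category T1, is tagged E, has marker L, meets criterion J, has attribute P, is classified as Q1, is tagged J1.
The only rule concluding "it meets criterion K1" is R33, which needs "it is in category C1"; that is never established.

No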